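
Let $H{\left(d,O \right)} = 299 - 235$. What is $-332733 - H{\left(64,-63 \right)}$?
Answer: $-332797$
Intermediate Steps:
$H{\left(d,O \right)} = 64$ ($H{\left(d,O \right)} = 299 - 235 = 64$)
$-332733 - H{\left(64,-63 \right)} = -332733 - 64 = -332797$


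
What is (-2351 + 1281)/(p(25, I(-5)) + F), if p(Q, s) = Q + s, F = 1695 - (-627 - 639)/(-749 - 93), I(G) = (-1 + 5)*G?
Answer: -450470/715067 ≈ -0.62997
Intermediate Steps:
I(G) = 4*G
F = 712962/421 (F = 1695 - (-1266)/(-842) = 1695 - (-1266)*(-1)/842 = 1695 - 1*633/421 = 1695 - 633/421 = 712962/421 ≈ 1693.5)
(-2351 + 1281)/(p(25, I(-5)) + F) = (-2351 + 1281)/((25 + 4*(-5)) + 712962/421) = -1070/((25 - 20) + 712962/421) = -1070/(5 + 712962/421) = -1070/715067/421 = -1070*421/715067 = -450470/715067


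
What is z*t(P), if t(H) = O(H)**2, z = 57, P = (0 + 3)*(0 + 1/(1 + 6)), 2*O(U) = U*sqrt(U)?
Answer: 1539/1372 ≈ 1.1217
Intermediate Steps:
O(U) = U**(3/2)/2 (O(U) = (U*sqrt(U))/2 = U**(3/2)/2)
P = 3/7 (P = 3*(0 + 1/7) = 3*(1/7) = 3/7 ≈ 0.42857)
t(H) = H**3/4 (t(H) = (H**(3/2)/2)**2 = H**3/4)
z*t(P) = 57*((3/7)**3/4) = 57*((1/4)*(27/343)) = 57*(27/1372) = 1539/1372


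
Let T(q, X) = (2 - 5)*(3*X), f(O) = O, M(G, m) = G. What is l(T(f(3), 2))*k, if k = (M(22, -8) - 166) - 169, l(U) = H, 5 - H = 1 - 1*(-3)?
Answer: -313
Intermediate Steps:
T(q, X) = -9*X
H = 1 (H = 5 - (1 - 1*(-3)) = 5 - (1 + 3) = 5 - 1*4 = 5 - 4 = 1)
l(U) = 1
k = -313 (k = (22 - 166) - 169 = -144 - 169 = -313)
l(T(f(3), 2))*k = 1*(-313) = -313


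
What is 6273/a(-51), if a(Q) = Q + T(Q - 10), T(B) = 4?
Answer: -6273/47 ≈ -133.47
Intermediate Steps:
a(Q) = 4 + Q (a(Q) = Q + 4 = 4 + Q)
6273/a(-51) = 6273/(4 - 51) = 6273/(-47) = 6273*(-1/47) = -6273/47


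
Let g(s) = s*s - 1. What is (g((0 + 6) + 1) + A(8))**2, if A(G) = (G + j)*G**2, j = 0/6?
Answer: 313600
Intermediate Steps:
j = 0 (j = 0*(1/6) = 0)
A(G) = G**3 (A(G) = (G + 0)*G**2 = G*G**2 = G**3)
g(s) = -1 + s**2 (g(s) = s**2 - 1 = -1 + s**2)
(g((0 + 6) + 1) + A(8))**2 = ((-1 + ((0 + 6) + 1)**2) + 8**3)**2 = ((-1 + (6 + 1)**2) + 512)**2 = ((-1 + 7**2) + 512)**2 = ((-1 + 49) + 512)**2 = (48 + 512)**2 = 560**2 = 313600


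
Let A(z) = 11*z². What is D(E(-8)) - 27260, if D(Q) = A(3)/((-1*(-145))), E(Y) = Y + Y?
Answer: -3952601/145 ≈ -27259.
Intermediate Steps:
E(Y) = 2*Y
D(Q) = 99/145 (D(Q) = (11*3²)/((-1*(-145))) = (11*9)/145 = 99*(1/145) = 99/145)
D(E(-8)) - 27260 = 99/145 - 27260 = -3952601/145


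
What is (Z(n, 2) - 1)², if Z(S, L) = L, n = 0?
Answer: 1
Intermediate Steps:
(Z(n, 2) - 1)² = (2 - 1)² = 1² = 1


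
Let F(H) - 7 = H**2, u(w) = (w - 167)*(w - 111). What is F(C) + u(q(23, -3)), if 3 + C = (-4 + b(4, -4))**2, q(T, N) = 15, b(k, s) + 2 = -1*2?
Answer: 18320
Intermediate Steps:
b(k, s) = -4 (b(k, s) = -2 - 1*2 = -2 - 2 = -4)
u(w) = (-167 + w)*(-111 + w)
C = 61 (C = -3 + (-4 - 4)**2 = -3 + (-8)**2 = -3 + 64 = 61)
F(H) = 7 + H**2
F(C) + u(q(23, -3)) = (7 + 61**2) + (18537 + 15**2 - 278*15) = (7 + 3721) + (18537 + 225 - 4170) = 3728 + 14592 = 18320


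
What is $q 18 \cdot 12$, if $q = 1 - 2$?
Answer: $-216$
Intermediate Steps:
$q = -1$
$q 18 \cdot 12 = \left(-1\right) 18 \cdot 12 = \left(-18\right) 12 = -216$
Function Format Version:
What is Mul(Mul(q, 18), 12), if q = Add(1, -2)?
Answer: -216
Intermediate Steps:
q = -1
Mul(Mul(q, 18), 12) = Mul(Mul(-1, 18), 12) = Mul(-18, 12) = -216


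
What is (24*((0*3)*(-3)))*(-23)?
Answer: 0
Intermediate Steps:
(24*((0*3)*(-3)))*(-23) = (24*(0*(-3)))*(-23) = (24*0)*(-23) = 0*(-23) = 0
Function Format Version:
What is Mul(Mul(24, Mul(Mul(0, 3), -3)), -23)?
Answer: 0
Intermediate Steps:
Mul(Mul(24, Mul(Mul(0, 3), -3)), -23) = Mul(Mul(24, Mul(0, -3)), -23) = Mul(Mul(24, 0), -23) = Mul(0, -23) = 0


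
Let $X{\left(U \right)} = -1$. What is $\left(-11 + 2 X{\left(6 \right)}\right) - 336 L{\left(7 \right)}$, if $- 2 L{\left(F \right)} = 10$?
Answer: $1667$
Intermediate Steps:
$L{\left(F \right)} = -5$ ($L{\left(F \right)} = \left(- \frac{1}{2}\right) 10 = -5$)
$\left(-11 + 2 X{\left(6 \right)}\right) - 336 L{\left(7 \right)} = \left(-11 + 2 \left(-1\right)\right) - -1680 = \left(-11 - 2\right) + 1680 = -13 + 1680 = 1667$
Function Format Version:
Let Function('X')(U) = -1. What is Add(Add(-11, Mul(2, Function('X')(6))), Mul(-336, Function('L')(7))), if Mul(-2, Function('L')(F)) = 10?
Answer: 1667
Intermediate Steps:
Function('L')(F) = -5 (Function('L')(F) = Mul(Rational(-1, 2), 10) = -5)
Add(Add(-11, Mul(2, Function('X')(6))), Mul(-336, Function('L')(7))) = Add(Add(-11, Mul(2, -1)), Mul(-336, -5)) = Add(Add(-11, -2), 1680) = Add(-13, 1680) = 1667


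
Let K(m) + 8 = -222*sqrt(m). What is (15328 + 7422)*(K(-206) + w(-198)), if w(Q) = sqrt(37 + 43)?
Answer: -182000 + 91000*sqrt(5) - 5050500*I*sqrt(206) ≈ 21482.0 - 7.2488e+7*I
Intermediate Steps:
w(Q) = 4*sqrt(5) (w(Q) = sqrt(80) = 4*sqrt(5))
K(m) = -8 - 222*sqrt(m)
(15328 + 7422)*(K(-206) + w(-198)) = (15328 + 7422)*((-8 - 222*I*sqrt(206)) + 4*sqrt(5)) = 22750*((-8 - 222*I*sqrt(206)) + 4*sqrt(5)) = 22750*(-8 + 4*sqrt(5) - 222*I*sqrt(206)) = -182000 + 91000*sqrt(5) - 5050500*I*sqrt(206)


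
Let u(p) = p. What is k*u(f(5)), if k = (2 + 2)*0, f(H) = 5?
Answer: 0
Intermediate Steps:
k = 0 (k = 4*0 = 0)
k*u(f(5)) = 0*5 = 0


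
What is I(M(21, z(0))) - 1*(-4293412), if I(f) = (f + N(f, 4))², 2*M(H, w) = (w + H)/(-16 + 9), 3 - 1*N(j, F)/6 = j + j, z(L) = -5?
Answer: 210422984/49 ≈ 4.2943e+6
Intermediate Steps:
N(j, F) = 18 - 12*j (N(j, F) = 18 - 6*(j + j) = 18 - 12*j)
M(H, w) = -H/14 - w/14 (M(H, w) = ((w + H)/(-16 + 9))/2 = ((H + w)/(-7))/2 = ((H + w)*(-⅐))/2 = (-H/7 - w/7)/2 = -H/14 - w/14)
I(f) = (18 - 11*f)² (I(f) = (f + (18 - 12*f))² = (18 - 11*f)²)
I(M(21, z(0))) - 1*(-4293412) = (-18 + 11*(-1/14*21 - 1/14*(-5)))² - 1*(-4293412) = (-18 + 11*(-3/2 + 5/14))² + 4293412 = (-18 + 11*(-8/7))² + 4293412 = (-18 - 88/7)² + 4293412 = (-214/7)² + 4293412 = 45796/49 + 4293412 = 210422984/49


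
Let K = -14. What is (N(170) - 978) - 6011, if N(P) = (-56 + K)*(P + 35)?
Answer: -21339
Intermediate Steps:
N(P) = -2450 - 70*P (N(P) = (-56 - 14)*(P + 35) = -70*(35 + P) = -2450 - 70*P)
(N(170) - 978) - 6011 = ((-2450 - 70*170) - 978) - 6011 = ((-2450 - 11900) - 978) - 6011 = (-14350 - 978) - 6011 = -15328 - 6011 = -21339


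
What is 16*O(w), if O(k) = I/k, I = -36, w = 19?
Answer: -576/19 ≈ -30.316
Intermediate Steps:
O(k) = -36/k
16*O(w) = 16*(-36/19) = -576/19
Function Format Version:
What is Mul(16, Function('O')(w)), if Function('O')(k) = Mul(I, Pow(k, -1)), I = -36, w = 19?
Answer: Rational(-576, 19) ≈ -30.316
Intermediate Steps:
Function('O')(k) = Mul(-36, Pow(k, -1))
Mul(16, Function('O')(w)) = Mul(16, Mul(-36, Pow(19, -1))) = Mul(16, Mul(-36, Rational(1, 19))) = Mul(16, Rational(-36, 19)) = Rational(-576, 19)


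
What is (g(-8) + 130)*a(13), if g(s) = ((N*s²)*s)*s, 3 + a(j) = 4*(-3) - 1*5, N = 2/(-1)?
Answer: 161240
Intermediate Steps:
N = -2 (N = 2*(-1) = -2)
a(j) = -20 (a(j) = -3 + (4*(-3) - 1*5) = -3 + (-12 - 5) = -3 - 17 = -20)
g(s) = -2*s⁴ (g(s) = ((-2*s²)*s)*s = (-2*s³)*s = -2*s⁴)
(g(-8) + 130)*a(13) = (-2*(-8)⁴ + 130)*(-20) = (-2*4096 + 130)*(-20) = (-8192 + 130)*(-20) = -8062*(-20) = 161240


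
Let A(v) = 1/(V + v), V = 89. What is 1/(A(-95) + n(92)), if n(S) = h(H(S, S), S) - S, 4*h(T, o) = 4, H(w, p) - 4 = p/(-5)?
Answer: -6/547 ≈ -0.010969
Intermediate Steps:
H(w, p) = 4 - p/5 (H(w, p) = 4 + p/(-5) = 4 + p*(-⅕) = 4 - p/5)
h(T, o) = 1 (h(T, o) = (¼)*4 = 1)
A(v) = 1/(89 + v)
n(S) = 1 - S
1/(A(-95) + n(92)) = 1/(1/(89 - 95) + (1 - 1*92)) = 1/(1/(-6) + (1 - 92)) = 1/(-⅙ - 91) = 1/(-547/6) = -6/547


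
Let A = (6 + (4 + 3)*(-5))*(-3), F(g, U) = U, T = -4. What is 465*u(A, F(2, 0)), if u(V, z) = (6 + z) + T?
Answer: 930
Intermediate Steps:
A = 87 (A = (6 + 7*(-5))*(-3) = (6 - 35)*(-3) = -29*(-3) = 87)
u(V, z) = 2 + z (u(V, z) = (6 + z) - 4 = 2 + z)
465*u(A, F(2, 0)) = 465*(2 + 0) = 465*2 = 930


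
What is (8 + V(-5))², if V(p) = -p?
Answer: 169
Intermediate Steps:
(8 + V(-5))² = (8 - 1*(-5))² = (8 + 5)² = 13² = 169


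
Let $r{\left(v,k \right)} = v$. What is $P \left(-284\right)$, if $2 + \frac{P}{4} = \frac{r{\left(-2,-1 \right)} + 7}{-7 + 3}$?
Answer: $3692$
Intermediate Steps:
$P = -13$ ($P = -8 + 4 \frac{-2 + 7}{-7 + 3} = -8 + 4 \frac{1}{-4} \cdot 5 = -8 + 4 \left(\left(- \frac{1}{4}\right) 5\right) = -8 + 4 \left(- \frac{5}{4}\right) = -8 - 5 = -13$)
$P \left(-284\right) = \left(-13\right) \left(-284\right) = 3692$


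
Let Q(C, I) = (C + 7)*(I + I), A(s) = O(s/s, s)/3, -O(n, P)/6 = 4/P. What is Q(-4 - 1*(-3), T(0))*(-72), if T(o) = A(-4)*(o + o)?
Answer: 0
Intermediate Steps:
O(n, P) = -24/P
A(s) = -8/s (A(s) = -24/s/3 = -24/s*(⅓) = -8/s)
T(o) = 4*o (T(o) = (-8/(-4))*(o + o) = (-8*(-¼))*(2*o) = 2*(2*o) = 4*o)
Q(C, I) = 2*I*(7 + C) (Q(C, I) = (7 + C)*(2*I) = 2*I*(7 + C))
Q(-4 - 1*(-3), T(0))*(-72) = (2*(4*0)*(7 + (-4 - 1*(-3))))*(-72) = (2*0*(7 + (-4 + 3)))*(-72) = (2*0*(7 - 1))*(-72) = (2*0*6)*(-72) = 0*(-72) = 0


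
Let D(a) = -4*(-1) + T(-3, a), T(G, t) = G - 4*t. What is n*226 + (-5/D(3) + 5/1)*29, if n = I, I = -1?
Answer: -746/11 ≈ -67.818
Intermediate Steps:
n = -1
D(a) = 1 - 4*a (D(a) = -4*(-1) + (-3 - 4*a) = 4 + (-3 - 4*a) = 1 - 4*a)
n*226 + (-5/D(3) + 5/1)*29 = -1*226 + (-5/(1 - 4*3) + 5/1)*29 = -226 + (-5/(1 - 12) + 5*1)*29 = -226 + (-5/(-11) + 5)*29 = -226 + (-5*(-1/11) + 5)*29 = -226 + (5/11 + 5)*29 = -226 + (60/11)*29 = -226 + 1740/11 = -746/11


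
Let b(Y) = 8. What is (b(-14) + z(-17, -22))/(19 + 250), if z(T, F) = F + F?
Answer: -36/269 ≈ -0.13383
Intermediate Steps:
z(T, F) = 2*F
(b(-14) + z(-17, -22))/(19 + 250) = (8 + 2*(-22))/(19 + 250) = (8 - 44)/269 = -36*1/269 = -36/269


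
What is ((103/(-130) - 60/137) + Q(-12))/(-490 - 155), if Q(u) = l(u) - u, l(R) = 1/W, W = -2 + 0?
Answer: -30484/1914575 ≈ -0.015922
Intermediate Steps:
W = -2
l(R) = -1/2 (l(R) = 1/(-2) = -1/2)
Q(u) = -1/2 - u
((103/(-130) - 60/137) + Q(-12))/(-490 - 155) = ((103/(-130) - 60/137) + (-1/2 - 1*(-12)))/(-490 - 155) = ((103*(-1/130) - 60*1/137) + (-1/2 + 12))/(-645) = -((-103/130 - 60/137) + 23/2)/645 = -(-21911/17810 + 23/2)/645 = -1/645*91452/8905 = -30484/1914575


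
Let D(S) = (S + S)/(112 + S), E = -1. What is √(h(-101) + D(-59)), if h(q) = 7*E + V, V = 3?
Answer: I*√17490/53 ≈ 2.4953*I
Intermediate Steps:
D(S) = 2*S/(112 + S) (D(S) = (2*S)/(112 + S) = 2*S/(112 + S))
h(q) = -4 (h(q) = 7*(-1) + 3 = -7 + 3 = -4)
√(h(-101) + D(-59)) = √(-4 + 2*(-59)/(112 - 59)) = √(-4 + 2*(-59)/53) = √(-4 + 2*(-59)*(1/53)) = √(-4 - 118/53) = √(-330/53) = I*√17490/53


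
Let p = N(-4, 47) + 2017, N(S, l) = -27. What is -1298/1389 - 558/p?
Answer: -1679041/1382055 ≈ -1.2149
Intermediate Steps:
p = 1990 (p = -27 + 2017 = 1990)
-1298/1389 - 558/p = -1298/1389 - 558/1990 = -1298*1/1389 - 558*1/1990 = -1298/1389 - 279/995 = -1679041/1382055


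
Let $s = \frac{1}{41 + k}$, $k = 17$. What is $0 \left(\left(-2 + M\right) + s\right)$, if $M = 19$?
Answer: $0$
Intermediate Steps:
$s = \frac{1}{58}$ ($s = \frac{1}{41 + 17} = \frac{1}{58} \approx 0.017241$)
$0 \left(\left(-2 + M\right) + s\right) = 0 \left(\left(-2 + 19\right) + \frac{1}{58}\right) = 0 \left(17 + \frac{1}{58}\right) = 0 \cdot \frac{987}{58} = 0$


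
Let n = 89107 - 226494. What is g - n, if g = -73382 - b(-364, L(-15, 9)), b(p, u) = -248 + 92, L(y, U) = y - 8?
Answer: 64161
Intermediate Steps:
L(y, U) = -8 + y
b(p, u) = -156
g = -73226 (g = -73382 - 1*(-156) = -73382 + 156 = -73226)
n = -137387
g - n = -73226 - 1*(-137387) = -73226 + 137387 = 64161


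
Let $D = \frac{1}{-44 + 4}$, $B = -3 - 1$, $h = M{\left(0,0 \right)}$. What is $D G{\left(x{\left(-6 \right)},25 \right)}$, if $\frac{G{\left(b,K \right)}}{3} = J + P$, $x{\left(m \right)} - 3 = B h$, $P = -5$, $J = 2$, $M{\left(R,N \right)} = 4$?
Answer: $\frac{9}{40} \approx 0.225$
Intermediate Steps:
$h = 4$
$B = -4$
$x{\left(m \right)} = -13$ ($x{\left(m \right)} = 3 - 16 = -13$)
$D = - \frac{1}{40}$ ($D = \frac{1}{-40} = - \frac{1}{40} \approx -0.025$)
$G{\left(b,K \right)} = -9$ ($G{\left(b,K \right)} = 3 \left(2 - 5\right) = 3 \left(-3\right) = -9$)
$D G{\left(x{\left(-6 \right)},25 \right)} = \left(- \frac{1}{40}\right) \left(-9\right) = \frac{9}{40}$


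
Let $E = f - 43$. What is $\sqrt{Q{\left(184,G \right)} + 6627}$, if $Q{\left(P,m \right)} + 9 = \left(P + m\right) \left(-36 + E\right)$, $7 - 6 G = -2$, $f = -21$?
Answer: $2 i \sqrt{2983} \approx 109.23 i$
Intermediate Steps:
$G = \frac{3}{2}$ ($G = \frac{7}{6} - - \frac{1}{3} = \frac{7}{6} + \frac{1}{3} = \frac{3}{2} \approx 1.5$)
$E = -64$ ($E = -21 - 43 = -64$)
$Q{\left(P,m \right)} = -9 - 100 P - 100 m$ ($Q{\left(P,m \right)} = -9 + \left(P + m\right) \left(-36 - 64\right) = -9 + \left(P + m\right) \left(-100\right) = -9 - \left(100 P + 100 m\right) = -9 - 100 P - 100 m$)
$\sqrt{Q{\left(184,G \right)} + 6627} = \sqrt{\left(-9 - 18400 - 150\right) + 6627} = \sqrt{-18559 + 6627} = \sqrt{-11932} = 2 i \sqrt{2983}$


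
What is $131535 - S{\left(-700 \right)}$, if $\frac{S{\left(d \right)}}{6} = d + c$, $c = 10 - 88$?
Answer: $136203$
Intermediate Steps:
$c = -78$ ($c = 10 - 88 = -78$)
$S{\left(d \right)} = -468 + 6 d$ ($S{\left(d \right)} = 6 \left(d - 78\right) = 6 \left(-78 + d\right) = -468 + 6 d$)
$131535 - S{\left(-700 \right)} = 131535 - \left(-468 + 6 \left(-700\right)\right) = 131535 - \left(-468 - 4200\right) = 131535 - -4668 = 131535 + 4668 = 136203$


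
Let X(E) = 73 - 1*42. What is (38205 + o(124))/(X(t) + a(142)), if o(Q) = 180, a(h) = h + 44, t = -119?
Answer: 38385/217 ≈ 176.89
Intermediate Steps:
a(h) = 44 + h
X(E) = 31 (X(E) = 73 - 42 = 31)
(38205 + o(124))/(X(t) + a(142)) = (38205 + 180)/(31 + (44 + 142)) = 38385/(31 + 186) = 38385/217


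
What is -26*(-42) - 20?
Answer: 1072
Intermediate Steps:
-26*(-42) - 20 = 1092 - 20 = 1072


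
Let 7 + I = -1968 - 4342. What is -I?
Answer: 6317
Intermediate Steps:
I = -6317 (I = -7 + (-1968 - 4342) = -7 - 6310 = -6317)
-I = -1*(-6317) = 6317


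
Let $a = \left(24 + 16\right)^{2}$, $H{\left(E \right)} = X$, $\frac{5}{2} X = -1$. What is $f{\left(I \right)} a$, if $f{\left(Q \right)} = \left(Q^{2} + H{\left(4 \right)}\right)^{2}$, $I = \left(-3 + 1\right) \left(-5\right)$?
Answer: $15872256$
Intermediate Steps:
$X = - \frac{2}{5}$ ($X = \frac{2}{5} \left(-1\right) = - \frac{2}{5} \approx -0.4$)
$H{\left(E \right)} = - \frac{2}{5}$
$a = 1600$ ($a = 40^{2} = 1600$)
$I = 10$ ($I = \left(-2\right) \left(-5\right) = 10$)
$f{\left(Q \right)} = \left(- \frac{2}{5} + Q^{2}\right)^{2}$ ($f{\left(Q \right)} = \left(Q^{2} - \frac{2}{5}\right)^{2} = \left(- \frac{2}{5} + Q^{2}\right)^{2}$)
$f{\left(I \right)} a = \frac{\left(-2 + 5 \cdot 10^{2}\right)^{2}}{25} \cdot 1600 = \frac{\left(-2 + 5 \cdot 100\right)^{2}}{25} \cdot 1600 = \frac{\left(-2 + 500\right)^{2}}{25} \cdot 1600 = \frac{498^{2}}{25} \cdot 1600 = \frac{1}{25} \cdot 248004 \cdot 1600 = \frac{248004}{25} \cdot 1600 = 15872256$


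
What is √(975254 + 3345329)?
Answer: √4320583 ≈ 2078.6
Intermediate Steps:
√(975254 + 3345329) = √4320583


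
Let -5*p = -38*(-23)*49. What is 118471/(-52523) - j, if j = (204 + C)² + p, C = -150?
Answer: 1482972303/262615 ≈ 5646.9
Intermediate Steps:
p = -42826/5 (p = -(-38*(-23))*49/5 = -874*49/5 = -⅕*42826 = -42826/5 ≈ -8565.2)
j = -28246/5 (j = (204 - 150)² - 42826/5 = 54² - 42826/5 = 2916 - 42826/5 = -28246/5 ≈ -5649.2)
118471/(-52523) - j = 118471/(-52523) - 1*(-28246/5) = 118471*(-1/52523) + 28246/5 = -118471/52523 + 28246/5 = 1482972303/262615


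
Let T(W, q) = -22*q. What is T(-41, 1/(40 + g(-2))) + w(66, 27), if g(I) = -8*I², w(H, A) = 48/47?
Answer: -325/188 ≈ -1.7287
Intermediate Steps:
w(H, A) = 48/47 (w(H, A) = 48*(1/47) = 48/47)
T(-41, 1/(40 + g(-2))) + w(66, 27) = -22/(40 - 8*(-2)²) + 48/47 = -22/(40 - 8*4) + 48/47 = -22/(40 - 32) + 48/47 = -22/8 + 48/47 = -22*⅛ + 48/47 = -11/4 + 48/47 = -325/188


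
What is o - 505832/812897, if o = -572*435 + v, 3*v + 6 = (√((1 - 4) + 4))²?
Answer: -606800676601/2438691 ≈ -2.4882e+5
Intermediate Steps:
v = -5/3 (v = -2 + (√((1 - 4) + 4))²/3 = -2 + (√(-3 + 4))²/3 = -2 + (√1)²/3 = -2 + (⅓)*1² = -2 + (⅓)*1 = -2 + ⅓ = -5/3 ≈ -1.6667)
o = -746465/3 (o = -572*435 - 5/3 = -248820 - 5/3 = -746465/3 ≈ -2.4882e+5)
o - 505832/812897 = -746465/3 - 505832/812897 = -606800676601/2438691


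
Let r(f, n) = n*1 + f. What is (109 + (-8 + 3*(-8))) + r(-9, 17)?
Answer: 85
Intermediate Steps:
r(f, n) = f + n (r(f, n) = n + f = f + n)
(109 + (-8 + 3*(-8))) + r(-9, 17) = (109 + (-8 + 3*(-8))) + (-9 + 17) = (109 + (-8 - 24)) + 8 = (109 - 32) + 8 = 77 + 8 = 85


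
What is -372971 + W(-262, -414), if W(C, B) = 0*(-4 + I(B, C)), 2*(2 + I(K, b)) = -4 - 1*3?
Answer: -372971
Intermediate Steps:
I(K, b) = -11/2 (I(K, b) = -2 + (-4 - 1*3)/2 = -2 + (-4 - 3)/2 = -2 + (½)*(-7) = -2 - 7/2 = -11/2)
W(C, B) = 0 (W(C, B) = 0*(-4 - 11/2) = 0*(-19/2) = 0)
-372971 + W(-262, -414) = -372971 + 0 = -372971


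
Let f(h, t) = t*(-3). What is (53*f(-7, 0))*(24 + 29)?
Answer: 0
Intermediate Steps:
f(h, t) = -3*t
(53*f(-7, 0))*(24 + 29) = (53*(-3*0))*(24 + 29) = (53*0)*53 = 0*53 = 0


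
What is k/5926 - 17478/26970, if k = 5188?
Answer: 3028811/13318685 ≈ 0.22741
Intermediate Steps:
k/5926 - 17478/26970 = 5188/5926 - 17478/26970 = 5188*(1/5926) - 17478*1/26970 = 2594/2963 - 2913/4495 = 3028811/13318685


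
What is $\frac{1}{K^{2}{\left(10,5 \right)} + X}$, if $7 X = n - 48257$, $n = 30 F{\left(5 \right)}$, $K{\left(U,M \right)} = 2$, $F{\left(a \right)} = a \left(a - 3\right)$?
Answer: $- \frac{1}{6847} \approx -0.00014605$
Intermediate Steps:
$F{\left(a \right)} = a \left(-3 + a\right)$
$n = 300$ ($n = 30 \cdot 5 \left(-3 + 5\right) = 30 \cdot 5 \cdot 2 = 30 \cdot 10 = 300$)
$X = -6851$ ($X = \frac{300 - 48257}{7} = \frac{1}{7} \left(-47957\right) = -6851$)
$\frac{1}{K^{2}{\left(10,5 \right)} + X} = \frac{1}{2^{2} - 6851} = \frac{1}{4 - 6851} = \frac{1}{-6847} = - \frac{1}{6847}$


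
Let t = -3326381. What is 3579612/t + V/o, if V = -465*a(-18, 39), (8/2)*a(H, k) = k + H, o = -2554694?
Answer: -36546771084447/33991542329656 ≈ -1.0752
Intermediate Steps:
a(H, k) = H/4 + k/4 (a(H, k) = (k + H)/4 = (H + k)/4 = H/4 + k/4)
V = -9765/4 (V = -465*((¼)*(-18) + (¼)*39) = -465*(-9/2 + 39/4) = -465*21/4 = -9765/4 ≈ -2441.3)
3579612/t + V/o = 3579612/(-3326381) - 9765/4/(-2554694) = 3579612*(-1/3326381) - 9765/4*(-1/2554694) = -3579612/3326381 + 9765/10218776 = -36546771084447/33991542329656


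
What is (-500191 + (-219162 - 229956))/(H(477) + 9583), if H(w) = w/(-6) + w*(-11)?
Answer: -1898618/8513 ≈ -223.03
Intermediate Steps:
H(w) = -67*w/6 (H(w) = w*(-1/6) - 11*w = -w/6 - 11*w = -67*w/6)
(-500191 + (-219162 - 229956))/(H(477) + 9583) = (-500191 + (-219162 - 229956))/(-67/6*477 + 9583) = (-500191 - 449118)/(-10653/2 + 9583) = -949309/8513/2 = -949309*2/8513 = -1898618/8513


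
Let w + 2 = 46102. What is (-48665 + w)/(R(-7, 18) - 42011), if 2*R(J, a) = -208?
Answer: 513/8423 ≈ 0.060905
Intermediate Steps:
w = 46100 (w = -2 + 46102 = 46100)
R(J, a) = -104 (R(J, a) = (½)*(-208) = -104)
(-48665 + w)/(R(-7, 18) - 42011) = (-48665 + 46100)/(-104 - 42011) = -2565/(-42115) = -2565*(-1/42115) = 513/8423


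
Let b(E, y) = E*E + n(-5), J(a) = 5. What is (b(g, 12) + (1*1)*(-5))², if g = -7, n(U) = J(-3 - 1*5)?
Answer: 2401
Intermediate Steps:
n(U) = 5
b(E, y) = 5 + E² (b(E, y) = E*E + 5 = E² + 5 = 5 + E²)
(b(g, 12) + (1*1)*(-5))² = ((5 + (-7)²) + (1*1)*(-5))² = ((5 + 49) + 1*(-5))² = (54 - 5)² = 49² = 2401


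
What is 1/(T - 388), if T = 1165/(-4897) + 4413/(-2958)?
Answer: -4828442/1881787673 ≈ -0.0025659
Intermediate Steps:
T = -8352177/4828442 (T = 1165*(-1/4897) + 4413*(-1/2958) = -1165/4897 - 1471/986 = -8352177/4828442 ≈ -1.7298)
1/(T - 388) = 1/(-8352177/4828442 - 388) = 1/(-1881787673/4828442) = -4828442/1881787673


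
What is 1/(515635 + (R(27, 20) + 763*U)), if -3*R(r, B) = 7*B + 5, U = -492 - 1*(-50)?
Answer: 3/535022 ≈ 5.6072e-6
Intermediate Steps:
U = -442 (U = -492 + 50 = -442)
R(r, B) = -5/3 - 7*B/3 (R(r, B) = -(7*B + 5)/3 = -(5 + 7*B)/3 = -5/3 - 7*B/3)
1/(515635 + (R(27, 20) + 763*U)) = 1/(515635 + ((-5/3 - 7/3*20) + 763*(-442))) = 1/(515635 + ((-5/3 - 140/3) - 337246)) = 1/(515635 + (-145/3 - 337246)) = 1/(515635 - 1011883/3) = 1/(535022/3) = 3/535022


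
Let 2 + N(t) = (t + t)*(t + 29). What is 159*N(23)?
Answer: 380010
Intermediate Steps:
N(t) = -2 + 2*t*(29 + t) (N(t) = -2 + (t + t)*(t + 29) = -2 + (2*t)*(29 + t) = -2 + 2*t*(29 + t))
159*N(23) = 159*(-2 + 2*23² + 58*23) = 159*(-2 + 2*529 + 1334) = 159*(-2 + 1058 + 1334) = 159*2390 = 380010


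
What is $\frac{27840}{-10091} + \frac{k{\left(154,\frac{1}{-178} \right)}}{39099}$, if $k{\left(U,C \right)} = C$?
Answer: $- \frac{193755886571}{70229545602} \approx -2.7589$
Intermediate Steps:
$\frac{27840}{-10091} + \frac{k{\left(154,\frac{1}{-178} \right)}}{39099} = \frac{27840}{-10091} + \frac{1}{\left(-178\right) 39099} = 27840 \left(- \frac{1}{10091}\right) - \frac{1}{6959622} = - \frac{27840}{10091} - \frac{1}{6959622} = - \frac{193755886571}{70229545602}$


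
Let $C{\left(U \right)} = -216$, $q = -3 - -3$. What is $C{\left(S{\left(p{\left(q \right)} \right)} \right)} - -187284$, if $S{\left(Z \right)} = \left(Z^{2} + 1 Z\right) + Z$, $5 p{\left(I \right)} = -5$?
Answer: $187068$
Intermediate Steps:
$q = 0$ ($q = -3 + 3 = 0$)
$p{\left(I \right)} = -1$ ($p{\left(I \right)} = \frac{1}{5} \left(-5\right) = -1$)
$S{\left(Z \right)} = Z^{2} + 2 Z$ ($S{\left(Z \right)} = \left(Z^{2} + Z\right) + Z = \left(Z + Z^{2}\right) + Z = Z^{2} + 2 Z$)
$C{\left(S{\left(p{\left(q \right)} \right)} \right)} - -187284 = -216 - -187284 = -216 + 187284 = 187068$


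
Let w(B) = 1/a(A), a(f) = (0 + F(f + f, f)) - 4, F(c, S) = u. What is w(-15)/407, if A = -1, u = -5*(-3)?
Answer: 1/4477 ≈ 0.00022336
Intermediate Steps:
u = 15
F(c, S) = 15
a(f) = 11 (a(f) = (0 + 15) - 4 = 15 - 4 = 11)
w(B) = 1/11
w(-15)/407 = (1/11)/407 = (1/11)*(1/407) = 1/4477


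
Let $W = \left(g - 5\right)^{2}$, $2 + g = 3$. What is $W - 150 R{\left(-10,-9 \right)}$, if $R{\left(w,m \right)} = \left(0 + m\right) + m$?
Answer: $2716$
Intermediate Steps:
$g = 1$ ($g = -2 + 3 = 1$)
$W = 16$ ($W = \left(1 - 5\right)^{2} = \left(-4\right)^{2} = 16$)
$R{\left(w,m \right)} = 2 m$ ($R{\left(w,m \right)} = m + m = 2 m$)
$W - 150 R{\left(-10,-9 \right)} = 16 - 150 \cdot 2 \left(-9\right) = 16 - -2700 = 16 + 2700 = 2716$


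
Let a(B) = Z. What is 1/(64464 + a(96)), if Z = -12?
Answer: 1/64452 ≈ 1.5515e-5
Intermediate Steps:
a(B) = -12
1/(64464 + a(96)) = 1/(64464 - 12) = 1/64452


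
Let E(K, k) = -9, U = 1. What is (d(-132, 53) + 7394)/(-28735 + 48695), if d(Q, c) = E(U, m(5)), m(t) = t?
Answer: 1477/3992 ≈ 0.36999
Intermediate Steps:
d(Q, c) = -9
(d(-132, 53) + 7394)/(-28735 + 48695) = (-9 + 7394)/(-28735 + 48695) = 7385/19960 = 7385*(1/19960) = 1477/3992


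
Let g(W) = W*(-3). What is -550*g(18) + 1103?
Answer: 30803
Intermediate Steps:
g(W) = -3*W
-550*g(18) + 1103 = -(-1650)*18 + 1103 = -550*(-54) + 1103 = 29700 + 1103 = 30803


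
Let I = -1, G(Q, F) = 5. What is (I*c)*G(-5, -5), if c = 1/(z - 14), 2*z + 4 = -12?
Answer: 5/22 ≈ 0.22727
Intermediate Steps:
z = -8 (z = -2 + (1/2)*(-12) = -2 - 6 = -8)
c = -1/22 (c = 1/(-8 - 14) = 1/(-22) = -1/22 ≈ -0.045455)
(I*c)*G(-5, -5) = -1*(-1/22)*5 = (1/22)*5 = 5/22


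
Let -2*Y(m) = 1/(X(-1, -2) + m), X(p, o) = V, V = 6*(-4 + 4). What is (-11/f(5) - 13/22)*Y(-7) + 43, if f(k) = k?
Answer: 65913/1540 ≈ 42.801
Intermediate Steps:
V = 0 (V = 6*0 = 0)
X(p, o) = 0
Y(m) = -1/(2*m) (Y(m) = -1/(2*(0 + m)) = -1/(2*m))
(-11/f(5) - 13/22)*Y(-7) + 43 = (-11/5 - 13/22)*(-½/(-7)) + 43 = (-11*⅕ - 13*1/22)*(-½*(-⅐)) + 43 = (-11/5 - 13/22)*(1/14) + 43 = -307/110*1/14 + 43 = -307/1540 + 43 = 65913/1540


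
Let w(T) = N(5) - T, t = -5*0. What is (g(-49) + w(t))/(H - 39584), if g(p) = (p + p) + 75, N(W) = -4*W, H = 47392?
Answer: -43/7808 ≈ -0.0055072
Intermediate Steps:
t = 0
g(p) = 75 + 2*p (g(p) = 2*p + 75 = 75 + 2*p)
w(T) = -20 - T (w(T) = -4*5 - T = -20 - T)
(g(-49) + w(t))/(H - 39584) = ((75 + 2*(-49)) + (-20 - 1*0))/(47392 - 39584) = ((75 - 98) + (-20 + 0))/7808 = (-23 - 20)*(1/7808) = -43*1/7808 = -43/7808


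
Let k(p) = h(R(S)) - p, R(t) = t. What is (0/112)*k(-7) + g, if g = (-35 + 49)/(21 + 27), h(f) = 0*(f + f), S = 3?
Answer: 7/24 ≈ 0.29167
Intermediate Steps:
h(f) = 0 (h(f) = 0*(2*f) = 0)
k(p) = -p (k(p) = 0 - p = -p)
g = 7/24 (g = 14/48 = 14*(1/48) = 7/24 ≈ 0.29167)
(0/112)*k(-7) + g = (0/112)*(-1*(-7)) + 7/24 = (0*(1/112))*7 + 7/24 = 0*7 + 7/24 = 0 + 7/24 = 7/24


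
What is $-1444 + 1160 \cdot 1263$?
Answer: $1463636$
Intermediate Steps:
$-1444 + 1160 \cdot 1263 = -1444 + 1465080 = 1463636$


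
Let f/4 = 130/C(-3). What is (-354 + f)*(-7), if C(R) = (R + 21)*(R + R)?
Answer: 67816/27 ≈ 2511.7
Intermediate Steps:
C(R) = 2*R*(21 + R) (C(R) = (21 + R)*(2*R) = 2*R*(21 + R))
f = -130/27 (f = 4*(130/((2*(-3)*(21 - 3)))) = 4*(130/((2*(-3)*18))) = 4*(130/(-108)) = 4*(130*(-1/108)) = 4*(-65/54) = -130/27 ≈ -4.8148)
(-354 + f)*(-7) = (-354 - 130/27)*(-7) = -9688/27*(-7) = 67816/27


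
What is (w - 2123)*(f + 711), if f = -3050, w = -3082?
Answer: 12174495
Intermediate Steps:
(w - 2123)*(f + 711) = (-3082 - 2123)*(-3050 + 711) = -5205*(-2339) = 12174495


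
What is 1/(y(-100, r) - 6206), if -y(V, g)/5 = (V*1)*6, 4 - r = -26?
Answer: -1/3206 ≈ -0.00031192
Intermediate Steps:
r = 30 (r = 4 - 1*(-26) = 4 + 26 = 30)
y(V, g) = -30*V (y(V, g) = -5*V*1*6 = -5*V*6 = -30*V)
1/(y(-100, r) - 6206) = 1/(-30*(-100) - 6206) = 1/(3000 - 6206) = 1/(-3206) = -1/3206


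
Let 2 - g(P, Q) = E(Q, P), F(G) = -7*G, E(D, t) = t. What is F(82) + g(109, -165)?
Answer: -681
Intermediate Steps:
g(P, Q) = 2 - P
F(82) + g(109, -165) = -7*82 + (2 - 1*109) = -574 + (2 - 109) = -574 - 107 = -681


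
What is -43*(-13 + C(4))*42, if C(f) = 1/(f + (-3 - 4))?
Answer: 24080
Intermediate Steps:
C(f) = 1/(-7 + f) (C(f) = 1/(f - 7) = 1/(-7 + f))
-43*(-13 + C(4))*42 = -43*(-13 + 1/(-7 + 4))*42 = -43*(-13 + 1/(-3))*42 = -43*(-13 - ⅓)*42 = -43*(-40/3)*42 = (1720/3)*42 = 24080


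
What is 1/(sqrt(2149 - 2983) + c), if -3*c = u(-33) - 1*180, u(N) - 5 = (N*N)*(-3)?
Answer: 5163/5927435 - 9*I*sqrt(834)/11854870 ≈ 0.00087103 - 2.1924e-5*I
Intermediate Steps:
u(N) = 5 - 3*N**2 (u(N) = 5 + (N*N)*(-3) = 5 + N**2*(-3) = 5 - 3*N**2)
c = 3442/3 (c = -((5 - 3*(-33)**2) - 1*180)/3 = -((5 - 3*1089) - 180)/3 = -((5 - 3267) - 180)/3 = -(-3262 - 180)/3 = -1/3*(-3442) = 3442/3 ≈ 1147.3)
1/(sqrt(2149 - 2983) + c) = 1/(sqrt(2149 - 2983) + 3442/3) = 1/(sqrt(-834) + 3442/3) = 1/(I*sqrt(834) + 3442/3) = 1/(3442/3 + I*sqrt(834))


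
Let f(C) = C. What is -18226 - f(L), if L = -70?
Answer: -18156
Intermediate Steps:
-18226 - f(L) = -18226 - 1*(-70) = -18226 + 70 = -18156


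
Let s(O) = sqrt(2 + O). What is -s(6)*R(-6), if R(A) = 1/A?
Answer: sqrt(2)/3 ≈ 0.47140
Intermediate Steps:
-s(6)*R(-6) = -sqrt(2 + 6)/(-6) = -sqrt(8)*(-1)/6 = -2*sqrt(2)*(-1)/6 = -(-1)*sqrt(2)/3 = sqrt(2)/3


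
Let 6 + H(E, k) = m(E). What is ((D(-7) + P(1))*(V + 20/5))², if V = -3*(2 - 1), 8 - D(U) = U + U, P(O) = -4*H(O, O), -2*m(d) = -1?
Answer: 1936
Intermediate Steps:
m(d) = ½ (m(d) = -½*(-1) = ½)
H(E, k) = -11/2 (H(E, k) = -6 + ½ = -11/2)
P(O) = 22 (P(O) = -4*(-11/2) = 22)
D(U) = 8 - 2*U (D(U) = 8 - (U + U) = 8 - 2*U)
V = -3 (V = -3*1 = -3)
((D(-7) + P(1))*(V + 20/5))² = (((8 - 2*(-7)) + 22)*(-3 + 20/5))² = (((8 + 14) + 22)*(-3 + 20*(⅕)))² = ((22 + 22)*(-3 + 4))² = (44*1)² = 44² = 1936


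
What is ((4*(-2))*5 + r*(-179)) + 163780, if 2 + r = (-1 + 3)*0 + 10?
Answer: 162308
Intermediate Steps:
r = 8 (r = -2 + ((-1 + 3)*0 + 10) = -2 + (2*0 + 10) = -2 + (0 + 10) = -2 + 10 = 8)
((4*(-2))*5 + r*(-179)) + 163780 = ((4*(-2))*5 + 8*(-179)) + 163780 = (-8*5 - 1432) + 163780 = (-40 - 1432) + 163780 = -1472 + 163780 = 162308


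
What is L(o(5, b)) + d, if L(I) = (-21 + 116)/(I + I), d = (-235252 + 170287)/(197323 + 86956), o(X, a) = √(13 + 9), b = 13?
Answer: -64965/284279 + 95*√22/44 ≈ 9.8985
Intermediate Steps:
o(X, a) = √22
d = -64965/284279 ≈ -0.22853
L(I) = 95/(2*I) (L(I) = 95/((2*I)) = 95*(1/(2*I)) = 95/(2*I))
L(o(5, b)) + d = 95/(2*(√22)) - 64965/284279 = 95*(√22/22)/2 - 64965/284279 = 95*√22/44 - 64965/284279 = -64965/284279 + 95*√22/44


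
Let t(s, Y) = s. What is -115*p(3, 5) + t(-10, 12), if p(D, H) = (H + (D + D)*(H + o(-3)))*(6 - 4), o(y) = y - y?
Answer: -8060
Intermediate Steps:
o(y) = 0
p(D, H) = 2*H + 4*D*H (p(D, H) = (H + (D + D)*(H + 0))*(6 - 4) = (H + (2*D)*H)*2 = (H + 2*D*H)*2 = 2*H + 4*D*H)
-115*p(3, 5) + t(-10, 12) = -230*5*(1 + 2*3) - 10 = -230*5*(1 + 6) - 10 = -230*5*7 - 10 = -115*70 - 10 = -8050 - 10 = -8060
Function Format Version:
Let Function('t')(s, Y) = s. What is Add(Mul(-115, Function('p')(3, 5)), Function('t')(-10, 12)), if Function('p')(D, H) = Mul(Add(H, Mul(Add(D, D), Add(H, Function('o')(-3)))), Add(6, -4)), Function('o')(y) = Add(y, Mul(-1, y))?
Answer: -8060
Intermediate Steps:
Function('o')(y) = 0
Function('p')(D, H) = Add(Mul(2, H), Mul(4, D, H)) (Function('p')(D, H) = Mul(Add(H, Mul(Add(D, D), Add(H, 0))), Add(6, -4)) = Mul(Add(H, Mul(Mul(2, D), H)), 2) = Mul(Add(H, Mul(2, D, H)), 2) = Add(Mul(2, H), Mul(4, D, H)))
Add(Mul(-115, Function('p')(3, 5)), Function('t')(-10, 12)) = Add(Mul(-115, Mul(2, 5, Add(1, Mul(2, 3)))), -10) = Add(Mul(-115, Mul(2, 5, Add(1, 6))), -10) = Add(Mul(-115, Mul(2, 5, 7)), -10) = Add(Mul(-115, 70), -10) = Add(-8050, -10) = -8060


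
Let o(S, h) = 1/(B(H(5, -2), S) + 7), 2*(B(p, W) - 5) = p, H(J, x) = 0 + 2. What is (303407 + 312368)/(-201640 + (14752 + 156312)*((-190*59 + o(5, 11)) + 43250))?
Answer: 8005075/71249127024 ≈ 0.00011235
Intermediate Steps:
H(J, x) = 2
B(p, W) = 5 + p/2
o(S, h) = 1/13 (o(S, h) = 1/((5 + (½)*2) + 7) = 1/((5 + 1) + 7) = 1/(6 + 7) = 1/13)
(303407 + 312368)/(-201640 + (14752 + 156312)*((-190*59 + o(5, 11)) + 43250)) = (303407 + 312368)/(-201640 + (14752 + 156312)*((-190*59 + 1/13) + 43250)) = 615775/(-201640 + 171064*((-11210 + 1/13) + 43250)) = 615775/(-201640 + 171064*(-145729/13 + 43250)) = 615775/(-201640 + 171064*(416521/13)) = 615775/(-201640 + 71251748344/13) = 615775/(71249127024/13) = 615775*(13/71249127024) = 8005075/71249127024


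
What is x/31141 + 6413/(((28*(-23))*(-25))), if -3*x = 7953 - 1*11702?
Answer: 659480599/1504110300 ≈ 0.43845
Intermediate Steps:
x = 3749/3 (x = -(7953 - 1*11702)/3 = -(7953 - 11702)/3 = -⅓*(-3749) = 3749/3 ≈ 1249.7)
x/31141 + 6413/(((28*(-23))*(-25))) = (3749/3)/31141 + 6413/(((28*(-23))*(-25))) = (3749/3)*(1/31141) + 6413/((-644*(-25))) = 3749/93423 + 6413/16100 = 659480599/1504110300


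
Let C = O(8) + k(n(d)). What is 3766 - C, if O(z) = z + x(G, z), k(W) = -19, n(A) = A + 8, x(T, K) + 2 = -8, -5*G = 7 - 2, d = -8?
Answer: 3787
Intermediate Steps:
G = -1 (G = -(7 - 2)/5 = -⅕*5 = -1)
x(T, K) = -10 (x(T, K) = -2 - 8 = -10)
n(A) = 8 + A
O(z) = -10 + z (O(z) = z - 10 = -10 + z)
C = -21 (C = (-10 + 8) - 19 = -2 - 19 = -21)
3766 - C = 3766 - 1*(-21) = 3766 + 21 = 3787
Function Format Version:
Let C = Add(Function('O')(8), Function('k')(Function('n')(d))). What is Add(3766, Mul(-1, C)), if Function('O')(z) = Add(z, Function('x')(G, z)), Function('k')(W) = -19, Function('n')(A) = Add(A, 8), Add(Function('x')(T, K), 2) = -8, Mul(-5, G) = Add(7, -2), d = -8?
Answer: 3787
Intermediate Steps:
G = -1 (G = Mul(Rational(-1, 5), Add(7, -2)) = Mul(Rational(-1, 5), 5) = -1)
Function('x')(T, K) = -10 (Function('x')(T, K) = Add(-2, -8) = -10)
Function('n')(A) = Add(8, A)
Function('O')(z) = Add(-10, z) (Function('O')(z) = Add(z, -10) = Add(-10, z))
C = -21 (C = Add(Add(-10, 8), -19) = Add(-2, -19) = -21)
Add(3766, Mul(-1, C)) = Add(3766, Mul(-1, -21)) = Add(3766, 21) = 3787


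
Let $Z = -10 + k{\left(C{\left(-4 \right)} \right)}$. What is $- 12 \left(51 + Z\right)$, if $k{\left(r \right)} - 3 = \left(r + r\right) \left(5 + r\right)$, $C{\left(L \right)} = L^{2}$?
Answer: $-8592$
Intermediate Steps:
$k{\left(r \right)} = 3 + 2 r \left(5 + r\right)$ ($k{\left(r \right)} = 3 + \left(r + r\right) \left(5 + r\right) = 3 + 2 r \left(5 + r\right)$)
$Z = 665$ ($Z = -10 + \left(3 + 2 \left(\left(-4\right)^{2}\right)^{2} + 10 \left(-4\right)^{2}\right) = -10 + \left(3 + 2 \cdot 16^{2} + 10 \cdot 16\right) = -10 + \left(3 + 2 \cdot 256 + 160\right) = -10 + \left(3 + 512 + 160\right) = -10 + 675 = 665$)
$- 12 \left(51 + Z\right) = - 12 \left(51 + 665\right) = \left(-12\right) 716 = -8592$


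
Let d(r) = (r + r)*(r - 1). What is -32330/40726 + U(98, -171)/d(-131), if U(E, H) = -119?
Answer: -561473557/704233992 ≈ -0.79728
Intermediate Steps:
d(r) = 2*r*(-1 + r) (d(r) = (2*r)*(-1 + r) = 2*r*(-1 + r))
-32330/40726 + U(98, -171)/d(-131) = -32330/40726 - 119*(-1/(262*(-1 - 131))) = -32330*1/40726 - 119/(2*(-131)*(-132)) = -16165/20363 - 119/34584 = -561473557/704233992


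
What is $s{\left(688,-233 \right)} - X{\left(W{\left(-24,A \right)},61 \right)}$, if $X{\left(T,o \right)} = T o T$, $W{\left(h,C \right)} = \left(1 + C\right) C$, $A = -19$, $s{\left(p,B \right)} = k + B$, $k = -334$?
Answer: $-7135371$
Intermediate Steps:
$s{\left(p,B \right)} = -334 + B$
$W{\left(h,C \right)} = C \left(1 + C\right)$
$X{\left(T,o \right)} = o T^{2}$
$s{\left(688,-233 \right)} - X{\left(W{\left(-24,A \right)},61 \right)} = \left(-334 - 233\right) - 61 \left(- 19 \left(1 - 19\right)\right)^{2} = -567 - 61 \left(\left(-19\right) \left(-18\right)\right)^{2} = -567 - 61 \cdot 342^{2} = -567 - 61 \cdot 116964 = -567 - 7134804 = -7135371$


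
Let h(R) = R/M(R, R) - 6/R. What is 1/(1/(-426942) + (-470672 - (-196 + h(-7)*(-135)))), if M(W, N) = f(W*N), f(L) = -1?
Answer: -2988594/1402891706401 ≈ -2.1303e-6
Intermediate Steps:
M(W, N) = -1
h(R) = -R - 6/R (h(R) = R/(-1) - 6/R = R*(-1) - 6/R = -R - 6/R)
1/(1/(-426942) + (-470672 - (-196 + h(-7)*(-135)))) = 1/(1/(-426942) + (-470672 - (-196 + (-1*(-7) - 6/(-7))*(-135)))) = 1/(-1/426942 + (-470672 - (-196 + (7 - 6*(-1/7))*(-135)))) = 1/(-1/426942 + (-470672 - (-196 + (7 + 6/7)*(-135)))) = 1/(-1/426942 + (-470672 - (-196 + (55/7)*(-135)))) = 1/(-1/426942 + (-470672 - (-196 - 7425/7))) = 1/(-1/426942 + (-470672 - 1*(-8797/7))) = 1/(-1/426942 + (-470672 + 8797/7)) = 1/(-1/426942 - 3285907/7) = 1/(-1402891706401/2988594) = -2988594/1402891706401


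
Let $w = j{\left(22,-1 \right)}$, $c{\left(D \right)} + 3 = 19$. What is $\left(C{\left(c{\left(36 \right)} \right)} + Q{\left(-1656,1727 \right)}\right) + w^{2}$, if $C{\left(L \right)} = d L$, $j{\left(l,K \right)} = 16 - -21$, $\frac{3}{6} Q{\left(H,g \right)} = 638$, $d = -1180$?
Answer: $-16235$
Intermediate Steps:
$Q{\left(H,g \right)} = 1276$ ($Q{\left(H,g \right)} = 2 \cdot 638 = 1276$)
$c{\left(D \right)} = 16$ ($c{\left(D \right)} = -3 + 19 = 16$)
$j{\left(l,K \right)} = 37$ ($j{\left(l,K \right)} = 16 + 21 = 37$)
$w = 37$
$C{\left(L \right)} = - 1180 L$
$\left(C{\left(c{\left(36 \right)} \right)} + Q{\left(-1656,1727 \right)}\right) + w^{2} = \left(\left(-1180\right) 16 + 1276\right) + 37^{2} = \left(-18880 + 1276\right) + 1369 = -17604 + 1369 = -16235$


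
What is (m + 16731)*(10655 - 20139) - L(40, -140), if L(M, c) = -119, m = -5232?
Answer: -109056397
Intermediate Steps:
(m + 16731)*(10655 - 20139) - L(40, -140) = (-5232 + 16731)*(10655 - 20139) - 1*(-119) = 11499*(-9484) + 119 = -109056516 + 119 = -109056397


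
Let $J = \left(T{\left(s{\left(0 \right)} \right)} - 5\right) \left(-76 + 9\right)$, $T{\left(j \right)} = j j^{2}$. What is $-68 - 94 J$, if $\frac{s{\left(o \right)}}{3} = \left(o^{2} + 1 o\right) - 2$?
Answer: $-1391926$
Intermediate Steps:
$s{\left(o \right)} = -6 + 3 o + 3 o^{2}$ ($s{\left(o \right)} = 3 \left(\left(o^{2} + 1 o\right) - 2\right) = 3 \left(\left(o^{2} + o\right) - 2\right) = 3 \left(\left(o + o^{2}\right) - 2\right) = 3 \left(-2 + o + o^{2}\right) = -6 + 3 o + 3 o^{2}$)
$T{\left(j \right)} = j^{3}$
$J = 14807$ ($J = \left(\left(-6 + 3 \cdot 0 + 3 \cdot 0^{2}\right)^{3} - 5\right) \left(-76 + 9\right) = \left(\left(-6 + 0 + 3 \cdot 0\right)^{3} - 5\right) \left(-67\right) = \left(\left(-6 + 0 + 0\right)^{3} - 5\right) \left(-67\right) = \left(\left(-6\right)^{3} - 5\right) \left(-67\right) = \left(-216 - 5\right) \left(-67\right) = \left(-221\right) \left(-67\right) = 14807$)
$-68 - 94 J = -68 - 1391858 = -1391926$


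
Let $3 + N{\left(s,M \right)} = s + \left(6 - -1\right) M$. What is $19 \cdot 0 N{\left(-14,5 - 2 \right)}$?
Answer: $0$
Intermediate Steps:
$N{\left(s,M \right)} = -3 + s + 7 M$ ($N{\left(s,M \right)} = -3 + \left(s + \left(6 - -1\right) M\right) = -3 + \left(s + \left(6 + 1\right) M\right) = -3 + \left(s + 7 M\right) = -3 + s + 7 M$)
$19 \cdot 0 N{\left(-14,5 - 2 \right)} = 19 \cdot 0 \left(-3 - 14 + 7 \left(5 - 2\right)\right) = 0 \left(-3 - 14 + 7 \cdot 3\right) = 0 \left(-3 - 14 + 21\right) = 0 \cdot 4 = 0$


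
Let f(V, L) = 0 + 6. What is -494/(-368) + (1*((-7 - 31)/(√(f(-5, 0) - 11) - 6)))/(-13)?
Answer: 89699/98072 - 38*I*√5/533 ≈ 0.91462 - 0.15942*I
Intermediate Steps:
f(V, L) = 6
-494/(-368) + (1*((-7 - 31)/(√(f(-5, 0) - 11) - 6)))/(-13) = -494/(-368) + (1*((-7 - 31)/(√(6 - 11) - 6)))/(-13) = -494*(-1/368) + (1*(-38/(√(-5) - 6)))*(-1/13) = 247/184 + (1*(-38/(I*√5 - 6)))*(-1/13) = 247/184 + (1*(-38/(-6 + I*√5)))*(-1/13) = 247/184 - 38/(-6 + I*√5)*(-1/13) = 247/184 + 38/(13*(-6 + I*√5))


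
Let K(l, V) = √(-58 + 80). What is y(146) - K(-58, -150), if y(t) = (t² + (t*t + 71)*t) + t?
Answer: 3143964 - √22 ≈ 3.1440e+6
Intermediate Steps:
K(l, V) = √22
y(t) = t + t² + t*(71 + t²) (y(t) = (t² + (t² + 71)*t) + t = (t² + (71 + t²)*t) + t = (t² + t*(71 + t²)) + t = t + t² + t*(71 + t²))
y(146) - K(-58, -150) = 146*(72 + 146 + 146²) - √22 = 146*(72 + 146 + 21316) - √22 = 146*21534 - √22 = 3143964 - √22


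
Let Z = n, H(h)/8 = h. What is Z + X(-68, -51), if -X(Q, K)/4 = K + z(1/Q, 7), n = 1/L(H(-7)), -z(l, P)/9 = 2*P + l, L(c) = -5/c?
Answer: 61087/85 ≈ 718.67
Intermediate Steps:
H(h) = 8*h
z(l, P) = -18*P - 9*l (z(l, P) = -9*(2*P + l) = -9*(l + 2*P) = -18*P - 9*l)
n = 56/5 (n = 1/(-5/(8*(-7))) = 1/(-5/(-56)) = 1/(-5*(-1/56)) = 1/(5/56) = 56/5 ≈ 11.200)
X(Q, K) = 504 - 4*K + 36/Q (X(Q, K) = -4*(K + (-18*7 - 9/Q)) = -4*(K + (-126 - 9/Q)) = -4*(-126 + K - 9/Q) = 504 - 4*K + 36/Q)
Z = 56/5 ≈ 11.200
Z + X(-68, -51) = 56/5 + (504 - 4*(-51) + 36/(-68)) = 56/5 + (504 + 204 + 36*(-1/68)) = 56/5 + (504 + 204 - 9/17) = 56/5 + 12027/17 = 61087/85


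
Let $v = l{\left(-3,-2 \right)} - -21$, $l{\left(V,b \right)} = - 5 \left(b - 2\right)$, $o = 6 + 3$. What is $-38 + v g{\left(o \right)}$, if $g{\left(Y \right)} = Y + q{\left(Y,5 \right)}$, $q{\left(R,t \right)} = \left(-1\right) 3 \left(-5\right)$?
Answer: $946$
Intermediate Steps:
$q{\left(R,t \right)} = 15$ ($q{\left(R,t \right)} = \left(-3\right) \left(-5\right) = 15$)
$o = 9$
$l{\left(V,b \right)} = 10 - 5 b$ ($l{\left(V,b \right)} = - 5 \left(-2 + b\right) = 10 - 5 b$)
$g{\left(Y \right)} = 15 + Y$ ($g{\left(Y \right)} = Y + 15 = 15 + Y$)
$v = 41$ ($v = \left(10 - -10\right) - -21 = \left(10 + 10\right) + 21 = 20 + 21 = 41$)
$-38 + v g{\left(o \right)} = -38 + 41 \left(15 + 9\right) = -38 + 41 \cdot 24 = -38 + 984 = 946$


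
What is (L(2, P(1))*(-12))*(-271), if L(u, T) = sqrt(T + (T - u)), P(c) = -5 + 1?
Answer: 3252*I*sqrt(10) ≈ 10284.0*I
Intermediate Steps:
P(c) = -4
L(u, T) = sqrt(-u + 2*T)
(L(2, P(1))*(-12))*(-271) = (sqrt(-1*2 + 2*(-4))*(-12))*(-271) = (sqrt(-2 - 8)*(-12))*(-271) = (sqrt(-10)*(-12))*(-271) = ((I*sqrt(10))*(-12))*(-271) = -12*I*sqrt(10)*(-271) = 3252*I*sqrt(10)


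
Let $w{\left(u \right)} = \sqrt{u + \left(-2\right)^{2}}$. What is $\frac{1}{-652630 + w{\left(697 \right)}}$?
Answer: $- \frac{652630}{425925916199} - \frac{\sqrt{701}}{425925916199} \approx -1.5323 \cdot 10^{-6}$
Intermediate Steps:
$w{\left(u \right)} = \sqrt{4 + u}$ ($w{\left(u \right)} = \sqrt{u + 4} = \sqrt{4 + u}$)
$\frac{1}{-652630 + w{\left(697 \right)}} = \frac{1}{-652630 + \sqrt{4 + 697}} = \frac{1}{-652630 + \sqrt{701}}$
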